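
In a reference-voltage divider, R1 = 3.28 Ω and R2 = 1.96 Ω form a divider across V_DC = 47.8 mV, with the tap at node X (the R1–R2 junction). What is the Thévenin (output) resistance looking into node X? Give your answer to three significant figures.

R_th ≈ 1.23 Ω

Looking into X with the source shorted: R_th = R1·R2/(R1+R2) = 3.280 × 1.96/5.240 = 1.227 Ω.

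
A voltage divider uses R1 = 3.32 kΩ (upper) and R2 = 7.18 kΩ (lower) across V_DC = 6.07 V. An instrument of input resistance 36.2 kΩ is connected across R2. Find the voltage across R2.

R2 ‖ R_L = (7.18 × 36.2)/(7.18 + 36.2) = 5.992 kΩ.
Voltage divider with the loaded lower leg: V_out = 6.07 × 5.992/(3.32 + 5.992) = 6.07 × 0.6435 = 3.906 V.
(Unloaded it would be 4.15 V; the load pulls it down.)

V_out ≈ 3.91 V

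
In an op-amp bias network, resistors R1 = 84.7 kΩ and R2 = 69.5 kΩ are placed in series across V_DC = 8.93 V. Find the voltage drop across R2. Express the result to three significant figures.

ΣR = 84.7 + 69.5 = 154.2 kΩ.
By the voltage-divider rule, V = 8.93 × 69.50/154.2 = 4.025 V.

V ≈ 4.02 V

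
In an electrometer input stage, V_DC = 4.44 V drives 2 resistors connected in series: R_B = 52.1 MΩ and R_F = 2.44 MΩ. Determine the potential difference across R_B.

V ≈ 4.24 V

Series total: ΣR = 52.1 + 2.44 = 54.54 MΩ.
V = V_DC · R/ΣR = 4.44 × 0.9553 = 4.241 V.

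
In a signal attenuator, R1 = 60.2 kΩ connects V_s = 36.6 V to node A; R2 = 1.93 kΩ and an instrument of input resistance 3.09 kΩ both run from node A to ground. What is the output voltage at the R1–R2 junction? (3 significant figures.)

R2 ‖ R_L = (1.93 × 3.09)/(1.93 + 3.09) = 1.188 kΩ.
Voltage divider with the loaded lower leg: V_out = 36.6 × 1.188/(60.2 + 1.188) = 36.6 × 0.01935 = 0.7083 V.

V_out ≈ 0.708 V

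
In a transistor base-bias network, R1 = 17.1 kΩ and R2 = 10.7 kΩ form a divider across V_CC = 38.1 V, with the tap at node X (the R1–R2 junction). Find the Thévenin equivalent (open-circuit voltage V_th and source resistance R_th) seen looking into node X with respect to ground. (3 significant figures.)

V_th ≈ 14.7 V, R_th ≈ 6.58 kΩ

V_th is the unloaded tap voltage: V_CC · R2/(R1+R2) = 38.1 × 0.3849 = 14.66 V.
Looking into X with the source shorted: R_th = R1·R2/(R1+R2) = 17.10 × 10.7/27.80 = 6.582 kΩ.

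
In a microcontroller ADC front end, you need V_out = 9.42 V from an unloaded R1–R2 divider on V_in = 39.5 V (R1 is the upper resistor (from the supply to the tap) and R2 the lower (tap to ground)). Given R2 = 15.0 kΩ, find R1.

Required fraction k = V_out/V_in = 0.2385.
So R1 = R2 · (V_in/V_out − 1) = 15.0 × (39.5/9.42 − 1) = 15.0 × 3.193 = 47.90 kΩ.

R1 ≈ 47.9 kΩ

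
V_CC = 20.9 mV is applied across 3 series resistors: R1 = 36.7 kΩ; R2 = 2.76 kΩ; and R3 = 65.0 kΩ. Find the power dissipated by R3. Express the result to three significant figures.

P ≈ 2.60 nW

ΣR = 104.5 kΩ → I = 20.9/104.5 = 0.2001 µA.
P = I²R = 0.04003 × 65.0 = 2.602 nW.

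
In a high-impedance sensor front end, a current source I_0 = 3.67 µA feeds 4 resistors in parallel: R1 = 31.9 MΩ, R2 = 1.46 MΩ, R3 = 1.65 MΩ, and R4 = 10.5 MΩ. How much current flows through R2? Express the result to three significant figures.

Total conductance ΣG = 1/31.9 + 1/1.46 + 1/1.65 + 1/10.5 = 1.418 (units of 1/MΩ).
R2 takes the fraction G_k/ΣG = 0.6849/1.418 = 0.4832, so I = 3.67 × 0.4832 = 1.773 µA.

I ≈ 1.77 µA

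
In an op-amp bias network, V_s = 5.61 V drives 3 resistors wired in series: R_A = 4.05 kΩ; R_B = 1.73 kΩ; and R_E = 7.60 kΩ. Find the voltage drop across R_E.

V ≈ 3.19 V

Total series resistance ΣR = 4.05 + 1.73 + 7.60 = 13.38 kΩ.
By the voltage-divider rule, V = 5.61 × 7.600/13.38 = 3.187 V.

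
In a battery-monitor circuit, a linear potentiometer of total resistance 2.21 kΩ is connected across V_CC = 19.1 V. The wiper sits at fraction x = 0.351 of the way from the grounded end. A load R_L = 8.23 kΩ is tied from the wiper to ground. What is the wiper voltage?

V_out ≈ 6.32 V

Split the track: R_lower = x·R_p = 0.7757 kΩ, R_upper = (1−x)·R_p = 1.434 kΩ.
(x·R_p) ‖ R_L = 0.7089 kΩ.
Then V_out = V_CC · 0.7089/(1.434 + 0.7089) = 6.318 V.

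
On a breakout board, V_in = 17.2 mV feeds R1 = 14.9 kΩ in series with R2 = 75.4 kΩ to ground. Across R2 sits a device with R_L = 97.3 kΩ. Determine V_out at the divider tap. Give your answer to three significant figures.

V_out ≈ 12.7 mV

R2 ‖ R_L = (75.4 × 97.3)/(75.4 + 97.3) = 42.48 kΩ.
Then V_out = V_in · R2'/(R1 + R2') = 17.2 × 42.48/57.38 = 12.73 mV.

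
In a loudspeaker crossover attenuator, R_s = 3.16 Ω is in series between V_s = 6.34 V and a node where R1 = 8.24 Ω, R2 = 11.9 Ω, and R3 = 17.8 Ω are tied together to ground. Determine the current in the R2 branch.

I ≈ 0.292 A

Combine the parallel branches: R_p = (1/8.24 + 1/11.9 + 1/17.8)⁻¹ = 3.823 Ω.
Node voltage V_A = V_s · R_p/(R_s + R_p) = 6.34 × 0.5475 = 3.471 V.
I(R2) = V_A / R2 = 3.471/11.9 = 0.2917 A.
(Check via current divider: I_total = 0.9079 A; share G_k/ΣG = 0.3213 → same result.)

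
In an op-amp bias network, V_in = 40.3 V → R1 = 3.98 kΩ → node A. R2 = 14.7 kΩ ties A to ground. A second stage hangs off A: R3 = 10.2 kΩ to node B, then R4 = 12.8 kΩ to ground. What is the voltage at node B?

V_B ≈ 15.5 V

Looking into the second stage from A: R3 + R4 = 23.00 kΩ appears in parallel with R2.
Effective lower resistance at A: R2 ‖ 23.00 = 8.968 kΩ.
So V_A = 40.3 × 0.6926 = 27.91 V.
Stage 2 is unloaded, so V_B = V_A · R4/(R3+R4) = 27.91 × 12.8/23.00 = 15.53 V.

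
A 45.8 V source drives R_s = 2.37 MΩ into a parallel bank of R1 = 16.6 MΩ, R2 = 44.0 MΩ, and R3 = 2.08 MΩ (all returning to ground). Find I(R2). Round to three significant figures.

I ≈ 0.446 µA

Combine the parallel branches: R_p = (1/16.6 + 1/44.0 + 1/2.08)⁻¹ = 1.774 MΩ.
V_A by voltage divider: V_A = 45.8 × 1.774/(2.37 + 1.774) = 19.61 V.
Branch current I = V_A/R2 = 19.61/44.0 = 0.4456 µA.
(Check via current divider: I_total = 11.05 µA; share G_k/ΣG = 0.04032 → same result.)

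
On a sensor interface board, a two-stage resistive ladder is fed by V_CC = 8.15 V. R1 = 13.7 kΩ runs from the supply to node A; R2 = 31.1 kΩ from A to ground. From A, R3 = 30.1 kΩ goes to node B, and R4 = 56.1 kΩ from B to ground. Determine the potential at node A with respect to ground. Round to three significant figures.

The second stage (R3 + R4 = 86.20 kΩ) loads node A in parallel with R2.
R2 ‖ (R3+R4) = 22.85 kΩ.
First divider: V_A = V_CC · 22.85/(13.7 + 22.85) = 5.096 V.

V_A ≈ 5.10 V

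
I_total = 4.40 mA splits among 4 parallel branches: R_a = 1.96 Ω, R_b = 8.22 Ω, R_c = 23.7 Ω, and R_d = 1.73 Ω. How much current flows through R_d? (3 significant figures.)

I ≈ 2.03 mA

Total conductance ΣG = 1/1.96 + 1/8.22 + 1/23.7 + 1/1.73 = 1.252 (units of 1/Ω).
R_d takes the fraction G_k/ΣG = 0.5780/1.252 = 0.4617, so I = 4.40 × 0.4617 = 2.031 mA.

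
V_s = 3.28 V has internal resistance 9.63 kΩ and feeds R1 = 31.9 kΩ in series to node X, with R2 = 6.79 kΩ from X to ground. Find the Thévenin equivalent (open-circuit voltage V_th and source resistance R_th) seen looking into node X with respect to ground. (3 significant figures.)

V_th ≈ 0.461 V, R_th ≈ 5.84 kΩ

R1' = 9.63 + 31.9 = 41.53 kΩ (source resistance + R1).
V_th is the unloaded tap voltage: V_s · R2/(R1'+R2) = 3.28 × 0.1405 = 0.4609 V.
Looking into X with the source shorted: R_th = R1'·R2/(R1'+R2) = 41.53 × 6.79/48.32 = 5.836 kΩ.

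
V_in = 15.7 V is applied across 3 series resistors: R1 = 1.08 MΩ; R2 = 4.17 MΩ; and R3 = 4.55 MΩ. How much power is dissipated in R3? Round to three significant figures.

ΣR = 9.800 MΩ → I = 15.7/9.800 = 1.602 µA.
P(R3) = I²·R3 = (1.602)² × 4.55 = 11.68 µW.

P ≈ 11.7 µW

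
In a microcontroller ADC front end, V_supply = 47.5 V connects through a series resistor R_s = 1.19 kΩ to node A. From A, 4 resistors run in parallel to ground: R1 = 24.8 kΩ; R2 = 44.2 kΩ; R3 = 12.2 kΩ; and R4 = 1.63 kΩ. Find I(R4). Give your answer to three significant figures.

Combine the parallel branches: R_p = (1/24.8 + 1/44.2 + 1/12.2 + 1/1.63)⁻¹ = 1.319 kΩ.
V_A = 47.5 × 1.319/2.509 = 24.97 V.
I(R4) = V_A / R4 = 24.97/1.63 = 15.32 mA.

I ≈ 15.3 mA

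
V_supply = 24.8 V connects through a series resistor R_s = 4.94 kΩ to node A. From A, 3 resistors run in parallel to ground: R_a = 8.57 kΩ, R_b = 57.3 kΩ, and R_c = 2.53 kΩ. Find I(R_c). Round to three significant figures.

I ≈ 2.71 mA

Equivalent of the parallel group: R_p = 1.889 kΩ.
Node voltage V_A = V_supply · R_p/(R_s + R_p) = 24.8 × 0.2766 = 6.860 V.
Branch current I = V_A/R_c = 6.860/2.53 = 2.711 mA.
(Equivalently: I_total = 3.632 mA, then current-divider fraction G_k/ΣG = 0.7466.)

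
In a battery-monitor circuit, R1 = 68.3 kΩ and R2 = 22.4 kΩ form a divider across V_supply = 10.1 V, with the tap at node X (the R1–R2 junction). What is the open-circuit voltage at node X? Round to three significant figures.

V_th ≈ 2.49 V

Open-circuit (no load on X): V_th = V_supply · R2/(R1 + R2) = 10.1 × 22.4/(68.30 + 22.4) = 2.494 V.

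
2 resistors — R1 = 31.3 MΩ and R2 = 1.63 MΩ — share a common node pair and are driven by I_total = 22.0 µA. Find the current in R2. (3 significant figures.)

I ≈ 20.9 µA

Two-branch current divider: I_k = I_total · R_other/(R_1 + R_2).
I(R2) = 22.0 × 31.3/(31.3 + 1.63) = 22.0 × 0.9505 = 20.91 µA.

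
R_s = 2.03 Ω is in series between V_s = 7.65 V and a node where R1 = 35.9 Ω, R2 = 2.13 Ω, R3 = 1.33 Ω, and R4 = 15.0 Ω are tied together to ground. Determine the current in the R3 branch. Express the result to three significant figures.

I ≈ 1.57 A

Parallel bank: R_p = 1/(1/35.9 + 1/2.13 + 1/1.33 + 1/15.0) = 0.7599 Ω.
Node voltage V_A = V_s · R_p/(R_s + R_p) = 7.65 × 0.2724 = 2.084 V.
I(R3) = V_A / R3 = 2.084/1.33 = 1.567 A.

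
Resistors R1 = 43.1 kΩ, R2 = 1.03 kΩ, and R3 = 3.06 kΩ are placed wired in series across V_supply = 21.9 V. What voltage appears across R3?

V ≈ 1.42 V

ΣR = 43.1 + 1.03 + 3.06 = 47.19 kΩ.
Voltage divider: V = V_supply · (3.060 / 47.19) = 21.9 × 0.06484 = 1.420 V.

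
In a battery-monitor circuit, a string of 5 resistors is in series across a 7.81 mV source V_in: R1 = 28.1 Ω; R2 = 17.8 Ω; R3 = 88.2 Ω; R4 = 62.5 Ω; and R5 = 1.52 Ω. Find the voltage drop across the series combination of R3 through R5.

Series total: ΣR = 28.1 + 17.8 + 88.2 + 62.5 + 1.52 = 198.1 Ω.
R_{R3..R5} = 88.2 + 62.5 + 1.52 = 152.2 Ω.
Voltage divider: V = V_in · (152.2 / 198.1) = 7.81 × 0.7683 = 6.001 mV.

V ≈ 6.00 mV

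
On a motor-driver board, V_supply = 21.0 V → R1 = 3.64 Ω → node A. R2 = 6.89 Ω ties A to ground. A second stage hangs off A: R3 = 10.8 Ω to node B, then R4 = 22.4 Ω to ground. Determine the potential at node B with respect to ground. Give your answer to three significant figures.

V_B ≈ 8.65 V

Node A sees R2 in parallel with the series input of stage 2, R3 + R4 = 33.20 Ω.
Effective lower resistance at A: R2 ‖ 33.20 = 5.706 Ω.
First divider: V_A = V_supply · 5.706/(3.64 + 5.706) = 12.82 V.
V_B = V_A × 0.6747 = 8.650 V.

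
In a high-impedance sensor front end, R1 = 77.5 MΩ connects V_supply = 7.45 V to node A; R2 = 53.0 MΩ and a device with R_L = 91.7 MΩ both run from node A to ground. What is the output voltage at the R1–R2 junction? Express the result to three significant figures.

The load sits in parallel with R2, giving an effective lower resistance R2' = R2·R_L/(R2+R_L) = 33.59 MΩ.
Voltage divider with the loaded lower leg: V_out = 7.45 × 33.59/(77.5 + 33.59) = 7.45 × 0.3024 = 2.253 V.

V_out ≈ 2.25 V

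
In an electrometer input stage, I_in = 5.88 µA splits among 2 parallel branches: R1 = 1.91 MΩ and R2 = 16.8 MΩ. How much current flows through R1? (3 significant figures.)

I ≈ 5.28 µA

For two parallel branches, I_k = I_in · (other R)/(sum of R).
So I = 5.88 × 16.8/18.71 = 5.280 µA.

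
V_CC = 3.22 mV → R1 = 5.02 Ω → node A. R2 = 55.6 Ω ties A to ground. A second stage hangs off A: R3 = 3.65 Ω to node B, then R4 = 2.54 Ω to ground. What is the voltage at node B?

V_B ≈ 0.695 mV

Node A sees R2 in parallel with the series input of stage 2, R3 + R4 = 6.190 Ω.
R2 ‖ (R3+R4) = 5.570 Ω.
First divider: V_A = V_CC · 5.570/(5.02 + 5.570) = 1.694 mV.
Then the unloaded second divider: V_B = V_A × R4/(R3+R4) = 1.694 × 0.4103 = 0.6950 mV.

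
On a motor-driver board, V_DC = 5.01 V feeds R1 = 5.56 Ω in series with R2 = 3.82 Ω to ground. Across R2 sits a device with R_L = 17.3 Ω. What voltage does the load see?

The load sits in parallel with R2, giving an effective lower resistance R2' = R2·R_L/(R2+R_L) = 3.129 Ω.
Voltage divider with the loaded lower leg: V_out = 5.01 × 3.129/(5.56 + 3.129) = 5.01 × 0.3601 = 1.804 V.

V_out ≈ 1.80 V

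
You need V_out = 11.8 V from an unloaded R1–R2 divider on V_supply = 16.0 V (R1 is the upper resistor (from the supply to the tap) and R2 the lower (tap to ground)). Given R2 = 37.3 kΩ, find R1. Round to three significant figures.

V_out/V_supply = R2/(R1+R2) = 0.7375.
R1 = R2·(1/k − 1) = 37.3 × 0.3559 = 13.28 kΩ.

R1 ≈ 13.3 kΩ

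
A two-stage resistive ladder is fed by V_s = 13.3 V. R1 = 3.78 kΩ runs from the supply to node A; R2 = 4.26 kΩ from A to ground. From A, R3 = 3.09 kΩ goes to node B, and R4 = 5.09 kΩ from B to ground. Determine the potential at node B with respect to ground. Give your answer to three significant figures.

V_B ≈ 3.52 V

Looking into the second stage from A: R3 + R4 = 8.180 kΩ appears in parallel with R2.
Effective lower resistance at A: R2 ‖ 8.180 = 2.801 kΩ.
First divider: V_A = V_s · 2.801/(3.78 + 2.801) = 5.661 V.
Stage 2 is unloaded, so V_B = V_A · R4/(R3+R4) = 5.661 × 5.09/8.180 = 3.523 V.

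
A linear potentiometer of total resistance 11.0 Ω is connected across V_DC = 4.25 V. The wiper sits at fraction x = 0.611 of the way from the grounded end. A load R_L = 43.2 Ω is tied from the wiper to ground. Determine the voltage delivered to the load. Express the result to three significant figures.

V_out ≈ 2.45 V

Split the track: R_lower = x·R_p = 6.721 Ω, R_upper = (1−x)·R_p = 4.279 Ω.
(x·R_p) ‖ R_L = 5.816 Ω.
Loaded-divider output: V_out = 4.25 × 0.5761 = 2.449 V.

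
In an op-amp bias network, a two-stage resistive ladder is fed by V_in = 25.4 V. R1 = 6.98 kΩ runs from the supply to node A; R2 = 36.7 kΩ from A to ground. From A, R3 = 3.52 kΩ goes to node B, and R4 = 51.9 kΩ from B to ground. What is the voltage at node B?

The second stage (R3 + R4 = 55.42 kΩ) loads node A in parallel with R2.
R2 ‖ (R3+R4) = 22.08 kΩ.
First divider: V_A = V_in · 22.08/(6.98 + 22.08) = 19.30 V.
Then the unloaded second divider: V_B = V_A × R4/(R3+R4) = 19.30 × 0.9365 = 18.07 V.

V_B ≈ 18.1 V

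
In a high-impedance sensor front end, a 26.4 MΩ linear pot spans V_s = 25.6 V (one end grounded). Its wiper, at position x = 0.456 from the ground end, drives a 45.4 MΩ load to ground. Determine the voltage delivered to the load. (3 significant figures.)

V_out ≈ 10.2 V

Lower segment x·R_p = 12.04 MΩ; upper segment (1−x)·R_p = 14.36 MΩ.
R_L loads the lower segment: effective lower R = 9.515 MΩ.
Then V_out = V_s · 9.515/(14.36 + 9.515) = 10.20 V.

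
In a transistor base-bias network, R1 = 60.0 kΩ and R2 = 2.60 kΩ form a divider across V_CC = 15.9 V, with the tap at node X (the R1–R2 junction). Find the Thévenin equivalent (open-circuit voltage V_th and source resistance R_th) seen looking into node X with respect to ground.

V_th ≈ 0.660 V, R_th ≈ 2.49 kΩ

With X open, the divider is unloaded: V_th = 15.9 × 2.60/62.60 = 0.6604 V.
With V_CC suppressed (replaced by a short), R_th = R1 ‖ R2 = (60.00 × 2.60)/(60.00 + 2.60) = 2.492 kΩ.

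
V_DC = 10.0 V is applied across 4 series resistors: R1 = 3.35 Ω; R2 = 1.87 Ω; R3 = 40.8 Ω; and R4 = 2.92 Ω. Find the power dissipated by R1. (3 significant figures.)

P ≈ 0.140 W

The common current is I = 10.0/48.94 = 0.2043 A.
P(R1) = I²·R1 = (0.2043)² × 3.35 = 0.1399 W.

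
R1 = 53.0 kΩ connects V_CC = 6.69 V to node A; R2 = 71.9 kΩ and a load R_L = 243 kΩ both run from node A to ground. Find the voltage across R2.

First combine the lower leg with the load: R2 ‖ R_L = 55.48 kΩ.
Now apply the divider: V_out = 6.69 × 0.5114 = 3.422 V.
(Unloaded it would be 3.85 V; the load pulls it down.)

V_out ≈ 3.42 V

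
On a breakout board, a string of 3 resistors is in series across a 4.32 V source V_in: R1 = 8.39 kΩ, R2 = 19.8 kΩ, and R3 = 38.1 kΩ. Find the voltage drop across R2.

Series total: ΣR = 8.39 + 19.8 + 38.1 = 66.29 kΩ.
By the voltage-divider rule, V = 4.32 × 19.80/66.29 = 1.290 V.

V ≈ 1.29 V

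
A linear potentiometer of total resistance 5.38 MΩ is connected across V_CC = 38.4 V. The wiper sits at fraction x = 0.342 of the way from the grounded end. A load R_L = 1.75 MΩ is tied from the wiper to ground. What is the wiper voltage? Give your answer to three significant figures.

V_out ≈ 7.76 V

Lower segment x·R_p = 1.840 MΩ; upper segment (1−x)·R_p = 3.540 MΩ.
(x·R_p) ‖ R_L = 0.8969 MΩ.
Loaded-divider output: V_out = 38.4 × 0.2021 = 7.763 V.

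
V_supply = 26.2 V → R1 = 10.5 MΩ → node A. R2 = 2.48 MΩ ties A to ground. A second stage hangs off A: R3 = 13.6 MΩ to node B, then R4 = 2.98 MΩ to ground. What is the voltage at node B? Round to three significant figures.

Node A sees R2 in parallel with the series input of stage 2, R3 + R4 = 16.58 MΩ.
Effective lower resistance at A: R2 ‖ 16.58 = 2.157 MΩ.
First divider: V_A = V_supply · 2.157/(10.5 + 2.157) = 4.466 V.
Stage 2 is unloaded, so V_B = V_A · R4/(R3+R4) = 4.466 × 2.98/16.58 = 0.8026 V.

V_B ≈ 0.803 V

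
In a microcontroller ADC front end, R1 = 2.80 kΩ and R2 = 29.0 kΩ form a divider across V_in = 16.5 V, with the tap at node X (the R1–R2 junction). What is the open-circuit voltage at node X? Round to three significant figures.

Open-circuit (no load on X): V_th = V_in · R2/(R1 + R2) = 16.5 × 29.0/(2.800 + 29.0) = 15.05 V.

V_th ≈ 15.0 V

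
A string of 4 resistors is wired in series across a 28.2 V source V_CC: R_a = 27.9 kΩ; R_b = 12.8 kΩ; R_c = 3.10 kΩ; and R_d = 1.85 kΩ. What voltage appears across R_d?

V ≈ 1.14 V

Series total: ΣR = 27.9 + 12.8 + 3.10 + 1.85 = 45.65 kΩ.
Voltage divider: V = V_CC · (1.850 / 45.65) = 28.2 × 0.04053 = 1.143 V.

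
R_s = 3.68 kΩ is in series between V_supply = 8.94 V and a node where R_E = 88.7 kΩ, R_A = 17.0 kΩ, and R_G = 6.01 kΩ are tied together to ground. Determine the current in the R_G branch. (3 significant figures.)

I ≈ 0.795 mA

Equivalent of the parallel group: R_p = 4.229 kΩ.
V_A = 8.94 × 4.229/7.909 = 4.780 V.
I(R_G) = V_A / R_G = 4.780/6.01 = 0.7954 mA.
(Check via current divider: I_total = 1.130 mA; share G_k/ΣG = 0.7036 → same result.)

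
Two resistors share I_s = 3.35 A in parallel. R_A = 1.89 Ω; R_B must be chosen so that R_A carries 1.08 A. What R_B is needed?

R_B ≈ 0.899 Ω

In a two-way split, I_A/I_s = R_B/(R_A + R_B).
1.08/3.35 = R_B/(R_A + R_B) → R_B = R_A · (0.3224)/(1 − 0.3224) = 1.89 × 0.4758 = 0.8992 Ω.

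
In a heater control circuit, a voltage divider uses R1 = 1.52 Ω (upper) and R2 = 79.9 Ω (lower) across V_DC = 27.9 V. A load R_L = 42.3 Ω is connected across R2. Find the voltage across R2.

R2 ‖ R_L = (79.9 × 42.3)/(79.9 + 42.3) = 27.66 Ω.
Then V_out = V_DC · R2'/(R1 + R2') = 27.9 × 27.66/29.18 = 26.45 V.

V_out ≈ 26.4 V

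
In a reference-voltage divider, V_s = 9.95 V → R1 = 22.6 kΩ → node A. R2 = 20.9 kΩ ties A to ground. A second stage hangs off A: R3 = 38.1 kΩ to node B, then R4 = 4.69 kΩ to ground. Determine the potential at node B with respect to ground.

V_B ≈ 0.418 V

Node A sees R2 in parallel with the series input of stage 2, R3 + R4 = 42.79 kΩ.
R2 ‖ (R3+R4) = 14.04 kΩ.
V_A = 9.95 × 14.04/(22.6 + 14.04) = 3.813 V.
Stage 2 is unloaded, so V_B = V_A · R4/(R3+R4) = 3.813 × 4.69/42.79 = 0.4179 V.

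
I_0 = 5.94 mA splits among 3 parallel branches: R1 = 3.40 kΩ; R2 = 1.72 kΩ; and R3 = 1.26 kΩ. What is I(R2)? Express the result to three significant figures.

Total conductance ΣG = 1/3.40 + 1/1.72 + 1/1.26 = 1.669 (units of 1/kΩ).
R2 takes the fraction G_k/ΣG = 0.5814/1.669 = 0.3483, so I = 5.94 × 0.3483 = 2.069 mA.

I ≈ 2.07 mA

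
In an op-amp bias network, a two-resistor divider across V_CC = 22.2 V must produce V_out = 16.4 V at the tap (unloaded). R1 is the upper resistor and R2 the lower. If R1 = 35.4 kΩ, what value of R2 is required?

R2 ≈ 100 kΩ

The divider ratio is R2/(R1+R2) = 16.4/22.2 = 0.7387.
R2 = R1 · 0.7387/(1 − 0.7387) = 100.1 kΩ.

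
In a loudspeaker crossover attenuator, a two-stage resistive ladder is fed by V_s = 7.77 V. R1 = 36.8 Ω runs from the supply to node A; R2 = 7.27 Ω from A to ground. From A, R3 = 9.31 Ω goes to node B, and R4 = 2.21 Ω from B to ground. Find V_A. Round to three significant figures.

The second stage (R3 + R4 = 11.52 Ω) loads node A in parallel with R2.
Effective lower resistance at A: R2 ‖ 11.52 = 4.457 Ω.
V_A = 7.77 × 4.457/(36.8 + 4.457) = 0.8394 V.

V_A ≈ 0.839 V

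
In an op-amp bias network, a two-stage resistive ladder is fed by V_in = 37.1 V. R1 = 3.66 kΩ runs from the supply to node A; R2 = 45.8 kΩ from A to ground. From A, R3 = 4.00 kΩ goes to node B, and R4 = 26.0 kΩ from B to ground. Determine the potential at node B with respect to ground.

V_B ≈ 26.8 V

Looking into the second stage from A: R3 + R4 = 30.00 kΩ appears in parallel with R2.
Effective lower resistance at A: R2 ‖ 30.00 = 18.13 kΩ.
So V_A = 37.1 × 0.8320 = 30.87 V.
Stage 2 is unloaded, so V_B = V_A · R4/(R3+R4) = 30.87 × 26.0/30.00 = 26.75 V.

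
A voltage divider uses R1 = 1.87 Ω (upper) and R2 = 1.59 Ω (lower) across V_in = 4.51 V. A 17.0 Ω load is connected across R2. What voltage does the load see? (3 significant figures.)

V_out ≈ 1.97 V

First combine the lower leg with the load: R2 ‖ R_L = 1.454 Ω.
Then V_out = V_in · R2'/(R1 + R2') = 4.51 × 1.454/3.324 = 1.973 V.
(Unloaded it would be 2.07 V; the load pulls it down.)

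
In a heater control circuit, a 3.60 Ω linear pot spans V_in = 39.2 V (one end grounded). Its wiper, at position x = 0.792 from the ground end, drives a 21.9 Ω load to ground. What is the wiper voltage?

V_out ≈ 30.2 V

Split the track: R_lower = x·R_p = 2.851 Ω, R_upper = (1−x)·R_p = 0.7488 Ω.
Lower segment in parallel with the load: 2.851 ‖ 21.9 = 2.523 Ω.
Then V_out = V_in · 2.523/(0.7488 + 2.523) = 30.23 V.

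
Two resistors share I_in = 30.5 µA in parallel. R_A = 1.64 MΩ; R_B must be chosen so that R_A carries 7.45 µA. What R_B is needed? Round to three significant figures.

R_B ≈ 0.530 MΩ

The fraction through R_A equals R_B/(R_A+R_B).
With f = 0.2443, R_B = R_A · f/(1−f) = 1.64 × 0.3232 = 0.5301 MΩ.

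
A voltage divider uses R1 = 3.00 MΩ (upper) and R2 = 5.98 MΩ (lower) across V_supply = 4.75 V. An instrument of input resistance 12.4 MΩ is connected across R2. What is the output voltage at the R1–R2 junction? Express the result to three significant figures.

V_out ≈ 2.72 V

First combine the lower leg with the load: R2 ‖ R_L = 4.034 MΩ.
Then V_out = V_supply · R2'/(R1 + R2') = 4.75 × 4.034/7.034 = 2.724 V.
(Unloaded it would be 3.16 V; the load pulls it down.)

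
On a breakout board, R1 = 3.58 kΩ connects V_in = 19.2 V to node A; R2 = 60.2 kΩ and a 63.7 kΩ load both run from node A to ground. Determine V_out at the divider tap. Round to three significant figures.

V_out ≈ 17.2 V

R2 ‖ R_L = (60.2 × 63.7)/(60.2 + 63.7) = 30.95 kΩ.
Voltage divider with the loaded lower leg: V_out = 19.2 × 30.95/(3.58 + 30.95) = 19.2 × 0.8963 = 17.21 V.
(Unloaded it would be 18.1 V; the load pulls it down.)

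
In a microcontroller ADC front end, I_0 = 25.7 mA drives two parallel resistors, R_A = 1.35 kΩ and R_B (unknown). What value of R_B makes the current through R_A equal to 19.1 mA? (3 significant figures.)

R_B ≈ 3.91 kΩ

In a two-way split, I_A/I_0 = R_B/(R_A + R_B).
With f = 0.7432, R_B = R_A · f/(1−f) = 1.35 × 2.894 = 3.907 kΩ.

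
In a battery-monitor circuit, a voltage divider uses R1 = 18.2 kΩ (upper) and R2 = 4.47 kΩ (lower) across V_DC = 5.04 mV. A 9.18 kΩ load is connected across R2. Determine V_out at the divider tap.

V_out ≈ 0.714 mV

R2 ‖ R_L = (4.47 × 9.18)/(4.47 + 9.18) = 3.006 kΩ.
Then V_out = V_DC · R2'/(R1 + R2') = 5.04 × 3.006/21.21 = 0.7145 mV.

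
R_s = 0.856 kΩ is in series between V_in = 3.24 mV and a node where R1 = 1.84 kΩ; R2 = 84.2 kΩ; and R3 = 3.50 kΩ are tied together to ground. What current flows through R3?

Parallel bank: R_p = 1/(1/1.84 + 1/84.2 + 1/3.50) = 1.189 kΩ.
Node voltage V_A = V_in · R_p/(R_s + R_p) = 3.24 × 0.5814 = 1.884 mV.
Branch current I = V_A/R3 = 1.884/3.50 = 0.5382 µA.

I ≈ 0.538 µA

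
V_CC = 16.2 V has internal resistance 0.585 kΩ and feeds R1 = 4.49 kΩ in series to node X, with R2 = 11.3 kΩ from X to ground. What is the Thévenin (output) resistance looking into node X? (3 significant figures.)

R_th ≈ 3.50 kΩ

R1' = 0.585 + 4.49 = 5.075 kΩ (source resistance + R1).
Zeroing V_CC shorts the top of R1' to ground, so R_th = R1' ‖ R2 = 3.502 kΩ.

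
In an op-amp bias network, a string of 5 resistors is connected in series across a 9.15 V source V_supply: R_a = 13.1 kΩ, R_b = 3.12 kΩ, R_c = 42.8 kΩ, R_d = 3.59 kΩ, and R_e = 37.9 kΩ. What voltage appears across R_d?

V ≈ 0.327 V

Total series resistance ΣR = 13.1 + 3.12 + 42.8 + 3.59 + 37.9 = 100.5 kΩ.
V = V_supply · R/ΣR = 9.15 × 0.03572 = 0.3268 V.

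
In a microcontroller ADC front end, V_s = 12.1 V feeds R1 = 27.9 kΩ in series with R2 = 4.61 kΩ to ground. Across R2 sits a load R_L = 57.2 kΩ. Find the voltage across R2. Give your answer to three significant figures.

V_out ≈ 1.60 V

The load sits in parallel with R2, giving an effective lower resistance R2' = R2·R_L/(R2+R_L) = 4.266 kΩ.
Then V_out = V_s · R2'/(R1 + R2') = 12.1 × 4.266/32.17 = 1.605 V.
(Unloaded it would be 1.72 V; the load pulls it down.)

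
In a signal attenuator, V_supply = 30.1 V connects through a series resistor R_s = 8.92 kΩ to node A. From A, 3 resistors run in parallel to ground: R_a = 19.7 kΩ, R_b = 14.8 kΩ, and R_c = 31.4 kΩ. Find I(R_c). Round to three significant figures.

Equivalent of the parallel group: R_p = 6.659 kΩ.
V_A by voltage divider: V_A = 30.1 × 6.659/(8.92 + 6.659) = 12.87 V.
I(R_c) = V_A / R_c = 12.87/31.4 = 0.4097 mA.

I ≈ 0.410 mA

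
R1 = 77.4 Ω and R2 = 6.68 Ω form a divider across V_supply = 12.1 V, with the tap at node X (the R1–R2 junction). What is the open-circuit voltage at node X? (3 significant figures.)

With X open, the divider is unloaded: V_th = 12.1 × 6.68/84.08 = 0.9613 V.

V_th ≈ 0.961 V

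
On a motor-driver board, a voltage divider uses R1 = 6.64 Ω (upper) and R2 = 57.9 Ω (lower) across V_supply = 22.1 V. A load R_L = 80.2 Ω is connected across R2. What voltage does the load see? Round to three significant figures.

First combine the lower leg with the load: R2 ‖ R_L = 33.62 Ω.
Voltage divider with the loaded lower leg: V_out = 22.1 × 33.62/(6.64 + 33.62) = 22.1 × 0.8351 = 18.46 V.

V_out ≈ 18.5 V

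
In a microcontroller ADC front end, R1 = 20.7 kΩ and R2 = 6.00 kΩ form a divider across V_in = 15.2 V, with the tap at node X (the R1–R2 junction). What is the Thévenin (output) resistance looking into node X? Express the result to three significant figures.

R_th ≈ 4.65 kΩ

Zeroing V_in shorts the top of R1 to ground, so R_th = R1 ‖ R2 = 4.652 kΩ.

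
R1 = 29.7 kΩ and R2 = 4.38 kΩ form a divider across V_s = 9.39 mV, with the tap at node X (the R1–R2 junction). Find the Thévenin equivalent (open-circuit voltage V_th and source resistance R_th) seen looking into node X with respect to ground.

Open-circuit (no load on X): V_th = V_s · R2/(R1 + R2) = 9.39 × 4.38/(29.70 + 4.38) = 1.207 mV.
With V_s suppressed (replaced by a short), R_th = R1 ‖ R2 = (29.70 × 4.38)/(29.70 + 4.38) = 3.817 kΩ.

V_th ≈ 1.21 mV, R_th ≈ 3.82 kΩ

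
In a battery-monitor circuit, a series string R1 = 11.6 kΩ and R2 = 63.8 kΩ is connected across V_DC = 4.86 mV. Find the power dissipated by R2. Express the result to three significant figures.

P ≈ 0.265 nW

ΣR = 75.40 kΩ → I = 4.86/75.40 = 0.06446 µA.
V(R2) = I·R = 4.112 mV; P = V·I = 4.112 × 0.06446 = 0.2651 nW.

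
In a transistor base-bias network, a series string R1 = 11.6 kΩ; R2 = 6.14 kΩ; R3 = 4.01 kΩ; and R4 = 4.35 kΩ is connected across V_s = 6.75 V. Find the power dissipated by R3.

P ≈ 0.268 mW

Series current I = V_s/ΣR = 6.75/26.10 = 0.2586 mA.
P = I²R = 0.06688 × 4.01 = 0.2682 mW.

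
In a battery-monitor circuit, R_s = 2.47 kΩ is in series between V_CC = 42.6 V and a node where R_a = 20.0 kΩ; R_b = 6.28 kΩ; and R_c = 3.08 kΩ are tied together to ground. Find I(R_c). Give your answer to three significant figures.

Combine the parallel branches: R_p = (1/20.0 + 1/6.28 + 1/3.08)⁻¹ = 1.873 kΩ.
V_A by voltage divider: V_A = 42.6 × 1.873/(2.47 + 1.873) = 18.37 V.
I(R_c) = V_A / R_c = 18.37/3.08 = 5.965 mA.

I ≈ 5.96 mA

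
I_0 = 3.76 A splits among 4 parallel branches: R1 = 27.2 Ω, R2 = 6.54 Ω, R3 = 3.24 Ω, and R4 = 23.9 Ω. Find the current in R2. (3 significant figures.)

I ≈ 1.06 A

Total conductance ΣG = 1/27.2 + 1/6.54 + 1/3.24 + 1/23.9 = 0.5402 (units of 1/Ω).
Current divider: I(R2) = I_0 · G_k/ΣG = 3.76 × (0.1529/0.5402) = 3.76 × 0.2831 = 1.064 A.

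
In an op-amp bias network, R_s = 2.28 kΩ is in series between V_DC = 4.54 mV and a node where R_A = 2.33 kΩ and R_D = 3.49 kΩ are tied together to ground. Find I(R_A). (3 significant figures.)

I ≈ 0.740 µA

Parallel bank: R_p = 1/(1/2.33 + 1/3.49) = 1.397 kΩ.
V_A by voltage divider: V_A = 4.54 × 1.397/(2.28 + 1.397) = 1.725 mV.
Branch current I = V_A/R_A = 1.725/2.33 = 0.7404 µA.
(Equivalently: I_total = 1.235 µA, then current-divider fraction G_k/ΣG = 0.5997.)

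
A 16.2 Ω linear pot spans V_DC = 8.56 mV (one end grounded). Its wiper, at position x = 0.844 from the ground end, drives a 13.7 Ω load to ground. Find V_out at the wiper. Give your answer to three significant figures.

Lower segment x·R_p = 13.67 Ω; upper segment (1−x)·R_p = 2.527 Ω.
R_L loads the lower segment: effective lower R = 6.843 Ω.
Then V_out = V_DC · 6.843/(2.527 + 6.843) = 6.251 mV.

V_out ≈ 6.25 mV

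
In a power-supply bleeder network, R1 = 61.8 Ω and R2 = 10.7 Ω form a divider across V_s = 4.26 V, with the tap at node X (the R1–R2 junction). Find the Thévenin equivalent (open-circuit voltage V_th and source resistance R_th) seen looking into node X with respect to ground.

V_th ≈ 0.629 V, R_th ≈ 9.12 Ω

Open-circuit (no load on X): V_th = V_s · R2/(R1 + R2) = 4.26 × 10.7/(61.80 + 10.7) = 0.6287 V.
Looking into X with the source shorted: R_th = R1·R2/(R1+R2) = 61.80 × 10.7/72.50 = 9.121 Ω.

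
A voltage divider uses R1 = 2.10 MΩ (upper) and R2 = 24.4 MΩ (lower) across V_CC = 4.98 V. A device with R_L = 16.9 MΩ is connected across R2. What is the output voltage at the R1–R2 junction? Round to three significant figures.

V_out ≈ 4.11 V

The load sits in parallel with R2, giving an effective lower resistance R2' = R2·R_L/(R2+R_L) = 9.985 MΩ.
Voltage divider with the loaded lower leg: V_out = 4.98 × 9.985/(2.10 + 9.985) = 4.98 × 0.8262 = 4.115 V.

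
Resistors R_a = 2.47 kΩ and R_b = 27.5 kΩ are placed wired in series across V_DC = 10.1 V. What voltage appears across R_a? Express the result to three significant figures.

ΣR = 2.47 + 27.5 = 29.97 kΩ.
By the voltage-divider rule, V = 10.1 × 2.470/29.97 = 0.8324 V.

V ≈ 0.832 V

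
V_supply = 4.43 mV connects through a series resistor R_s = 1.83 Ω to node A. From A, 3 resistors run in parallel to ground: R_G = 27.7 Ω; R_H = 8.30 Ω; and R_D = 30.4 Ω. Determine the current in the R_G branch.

Equivalent of the parallel group: R_p = 5.278 Ω.
V_A by voltage divider: V_A = 4.43 × 5.278/(1.83 + 5.278) = 3.289 mV.
Branch current I = V_A/R_G = 3.289/27.7 = 0.1188 mA.

I ≈ 0.119 mA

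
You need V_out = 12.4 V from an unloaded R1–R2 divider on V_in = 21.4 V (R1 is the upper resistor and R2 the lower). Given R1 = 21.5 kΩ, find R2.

Required fraction k = V_out/V_in = 0.5794.
R2 = R1 · 0.5794/(1 − 0.5794) = 29.62 kΩ.

R2 ≈ 29.6 kΩ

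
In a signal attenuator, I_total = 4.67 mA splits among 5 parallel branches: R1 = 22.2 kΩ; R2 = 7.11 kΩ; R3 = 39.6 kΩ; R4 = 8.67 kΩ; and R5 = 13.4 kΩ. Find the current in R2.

I ≈ 1.64 mA

ΣG = 1/22.2 + 1/7.11 + 1/39.6 + 1/8.67 + 1/13.4 = 0.4009.
R2 takes the fraction G_k/ΣG = 0.1406/0.4009 = 0.3508, so I = 4.67 × 0.3508 = 1.638 mA.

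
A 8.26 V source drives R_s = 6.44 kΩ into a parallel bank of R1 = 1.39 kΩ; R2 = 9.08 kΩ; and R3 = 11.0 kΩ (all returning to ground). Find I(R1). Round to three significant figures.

Equivalent of the parallel group: R_p = 1.086 kΩ.
Node voltage V_A = V_CC · R_p/(R_s + R_p) = 8.26 × 0.1443 = 1.192 V.
I(R1) = V_A / R1 = 1.192/1.39 = 0.8578 mA.

I ≈ 0.858 mA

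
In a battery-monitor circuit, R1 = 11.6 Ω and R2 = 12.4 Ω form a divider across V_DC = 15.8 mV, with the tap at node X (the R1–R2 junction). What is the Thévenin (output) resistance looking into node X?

R_th ≈ 5.99 Ω

With V_DC suppressed (replaced by a short), R_th = R1 ‖ R2 = (11.60 × 12.4)/(11.60 + 12.4) = 5.993 Ω.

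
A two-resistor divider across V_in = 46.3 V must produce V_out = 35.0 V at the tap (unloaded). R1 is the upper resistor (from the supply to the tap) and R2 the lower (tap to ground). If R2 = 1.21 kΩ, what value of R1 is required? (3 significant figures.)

R1 ≈ 0.391 kΩ

V_out/V_in = R2/(R1+R2) = 0.7559.
Rearranging, R1 = R2·(1−k)/k = 1.21 × 0.3229 = 0.3907 kΩ.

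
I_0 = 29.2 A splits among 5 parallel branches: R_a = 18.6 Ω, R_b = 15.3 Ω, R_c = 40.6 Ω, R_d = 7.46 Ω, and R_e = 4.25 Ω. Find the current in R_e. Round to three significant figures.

I ≈ 13.4 A

Total conductance ΣG = 1/18.6 + 1/15.3 + 1/40.6 + 1/7.46 + 1/4.25 = 0.5131 (units of 1/Ω).
By the current-divider rule, I = I_0 · G_k/ΣG = 29.2 × 0.4586 = 13.39 A.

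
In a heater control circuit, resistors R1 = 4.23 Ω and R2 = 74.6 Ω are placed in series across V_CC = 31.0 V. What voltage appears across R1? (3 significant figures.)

Total series resistance ΣR = 4.23 + 74.6 = 78.83 Ω.
By the voltage-divider rule, V = 31.0 × 4.230/78.83 = 1.663 V.

V ≈ 1.66 V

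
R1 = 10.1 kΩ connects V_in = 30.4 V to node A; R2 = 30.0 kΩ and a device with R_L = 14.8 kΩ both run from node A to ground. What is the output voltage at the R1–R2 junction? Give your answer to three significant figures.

R2 ‖ R_L = (30.0 × 14.8)/(30.0 + 14.8) = 9.911 kΩ.
Voltage divider with the loaded lower leg: V_out = 30.4 × 9.911/(10.1 + 9.911) = 30.4 × 0.4953 = 15.06 V.

V_out ≈ 15.1 V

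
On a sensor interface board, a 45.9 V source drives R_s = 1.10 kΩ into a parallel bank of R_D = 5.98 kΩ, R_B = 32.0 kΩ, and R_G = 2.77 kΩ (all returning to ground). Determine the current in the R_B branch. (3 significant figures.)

Parallel bank: R_p = 1/(1/5.98 + 1/32.0 + 1/2.77) = 1.787 kΩ.
V_A by voltage divider: V_A = 45.9 × 1.787/(1.10 + 1.787) = 28.41 V.
Branch current I = V_A/R_B = 28.41/32.0 = 0.8879 mA.
(Equivalently: I_total = 15.90 mA, then current-divider fraction G_k/ΣG = 0.05585.)

I ≈ 0.888 mA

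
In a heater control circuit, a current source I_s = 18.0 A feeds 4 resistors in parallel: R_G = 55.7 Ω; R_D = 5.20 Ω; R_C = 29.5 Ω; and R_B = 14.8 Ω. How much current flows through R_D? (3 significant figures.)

I ≈ 11.1 A

Conductances: ΣG = 1/55.7 + 1/5.20 + 1/29.5 + 1/14.8 = 0.3117 (1/Ω).
R_D takes the fraction G_k/ΣG = 0.1923/0.3117 = 0.6169, so I = 18.0 × 0.6169 = 11.10 A.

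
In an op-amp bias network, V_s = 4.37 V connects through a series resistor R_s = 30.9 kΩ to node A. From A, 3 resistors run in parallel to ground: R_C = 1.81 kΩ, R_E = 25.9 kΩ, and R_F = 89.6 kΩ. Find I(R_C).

Combine the parallel branches: R_p = (1/1.81 + 1/25.9 + 1/89.6)⁻¹ = 1.660 kΩ.
V_A = 4.37 × 1.660/32.56 = 0.2228 V.
I(R_C) = V_A / R_C = 0.2228/1.81 = 0.1231 mA.

I ≈ 0.123 mA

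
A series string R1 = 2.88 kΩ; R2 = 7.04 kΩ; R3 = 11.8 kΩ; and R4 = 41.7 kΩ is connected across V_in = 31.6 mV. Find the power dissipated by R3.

P ≈ 2.93 nW

The common current is I = 31.6/63.42 = 0.4983 µA.
P = I²R = 0.2483 × 11.8 = 2.930 nW.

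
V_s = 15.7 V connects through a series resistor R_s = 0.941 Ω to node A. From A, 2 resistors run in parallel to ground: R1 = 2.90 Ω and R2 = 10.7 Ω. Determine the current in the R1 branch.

Parallel bank: R_p = 1/(1/2.90 + 1/10.7) = 2.282 Ω.
V_A by voltage divider: V_A = 15.7 × 2.282/(0.941 + 2.282) = 11.12 V.
I(R1) = V_A / R1 = 11.12/2.90 = 3.833 A.

I ≈ 3.83 A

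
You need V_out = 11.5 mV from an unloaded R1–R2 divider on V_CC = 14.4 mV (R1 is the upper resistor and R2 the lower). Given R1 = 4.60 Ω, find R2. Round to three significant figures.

R2 ≈ 18.2 Ω

Required fraction k = V_out/V_CC = 0.7986.
R2 = R1 · 0.7986/(1 − 0.7986) = 18.24 Ω.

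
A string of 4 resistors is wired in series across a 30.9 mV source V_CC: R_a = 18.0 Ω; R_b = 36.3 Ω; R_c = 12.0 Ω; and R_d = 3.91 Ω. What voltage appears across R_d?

Series total: ΣR = 18.0 + 36.3 + 12.0 + 3.91 = 70.21 Ω.
V = V_CC · R/ΣR = 30.9 × 0.05569 = 1.721 mV.

V ≈ 1.72 mV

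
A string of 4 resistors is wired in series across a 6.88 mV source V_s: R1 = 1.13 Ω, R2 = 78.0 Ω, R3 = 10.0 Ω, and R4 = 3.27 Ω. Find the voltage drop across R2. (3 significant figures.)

Total series resistance ΣR = 1.13 + 78.0 + 10.0 + 3.27 = 92.40 Ω.
By the voltage-divider rule, V = 6.88 × 78.00/92.40 = 5.808 mV.

V ≈ 5.81 mV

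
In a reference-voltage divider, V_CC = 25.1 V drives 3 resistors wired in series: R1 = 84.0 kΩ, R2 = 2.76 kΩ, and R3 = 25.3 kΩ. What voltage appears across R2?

ΣR = 84.0 + 2.76 + 25.3 = 112.1 kΩ.
By the voltage-divider rule, V = 25.1 × 2.760/112.1 = 0.6182 V.

V ≈ 0.618 V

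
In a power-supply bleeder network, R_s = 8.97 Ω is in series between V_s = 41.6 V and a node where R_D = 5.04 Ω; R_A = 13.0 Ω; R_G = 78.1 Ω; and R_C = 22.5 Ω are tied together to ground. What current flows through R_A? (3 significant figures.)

I ≈ 0.803 A

Parallel bank: R_p = 1/(1/5.04 + 1/13.0 + 1/78.1 + 1/22.5) = 3.007 Ω.
Node voltage V_A = V_s · R_p/(R_s + R_p) = 41.6 × 0.2510 = 10.44 V.
I(R_A) = V_A / R_A = 10.44/13.0 = 0.8034 A.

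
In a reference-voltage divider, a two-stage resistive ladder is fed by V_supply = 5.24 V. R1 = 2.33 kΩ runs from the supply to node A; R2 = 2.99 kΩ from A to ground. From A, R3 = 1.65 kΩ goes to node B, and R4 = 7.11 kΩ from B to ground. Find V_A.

V_A ≈ 2.56 V

Looking into the second stage from A: R3 + R4 = 8.760 kΩ appears in parallel with R2.
Effective lower resistance at A: R2 ‖ 8.760 = 2.229 kΩ.
First divider: V_A = V_supply · 2.229/(2.33 + 2.229) = 2.562 V.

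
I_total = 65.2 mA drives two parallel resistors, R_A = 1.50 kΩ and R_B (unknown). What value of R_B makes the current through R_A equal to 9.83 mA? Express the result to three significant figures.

R_B ≈ 0.266 kΩ

In a two-way split, I_A/I_total = R_B/(R_A + R_B).
With f = 0.1508, R_B = R_A · f/(1−f) = 1.50 × 0.1775 = 0.2663 kΩ.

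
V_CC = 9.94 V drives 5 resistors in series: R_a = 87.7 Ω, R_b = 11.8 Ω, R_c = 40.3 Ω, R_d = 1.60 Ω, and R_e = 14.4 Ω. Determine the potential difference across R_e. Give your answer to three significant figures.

Total series resistance ΣR = 87.7 + 11.8 + 40.3 + 1.60 + 14.4 = 155.8 Ω.
V = V_CC · R/ΣR = 9.94 × 0.09243 = 0.9187 V.

V ≈ 0.919 V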